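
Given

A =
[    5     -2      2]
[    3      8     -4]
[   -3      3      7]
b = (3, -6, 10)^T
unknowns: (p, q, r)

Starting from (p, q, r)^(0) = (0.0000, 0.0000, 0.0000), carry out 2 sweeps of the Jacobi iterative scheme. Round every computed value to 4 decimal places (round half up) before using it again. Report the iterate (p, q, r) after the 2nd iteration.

Iteration 1:
  p = (3 - (-2)·0.0000 - (2)·0.0000) / (5) = 0.6000
  q = (-6 - (3)·0.0000 - (-4)·0.0000) / (8) = -0.7500
  r = (10 - (-3)·0.0000 - (3)·0.0000) / (7) = 1.4286
Iteration 2:
  p = (3 - (-2)·-0.7500 - (2)·1.4286) / (5) = -0.2714
  q = (-6 - (3)·0.6000 - (-4)·1.4286) / (8) = -0.2607
  r = (10 - (-3)·0.6000 - (3)·-0.7500) / (7) = 2.0071

(-0.2714, -0.2607, 2.0071)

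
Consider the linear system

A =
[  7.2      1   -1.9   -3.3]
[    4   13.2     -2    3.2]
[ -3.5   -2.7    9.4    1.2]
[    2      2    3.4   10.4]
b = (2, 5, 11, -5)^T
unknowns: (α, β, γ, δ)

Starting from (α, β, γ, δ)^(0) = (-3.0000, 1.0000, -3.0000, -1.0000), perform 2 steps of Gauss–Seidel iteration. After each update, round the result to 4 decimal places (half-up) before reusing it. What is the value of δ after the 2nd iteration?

-1.1302

Iteration 1:
  α = (2 - (1)·1.0000 - (-1.9)·-3.0000 - (-3.3)·-1.0000) / (7.2) = -1.1111
  β = (5 - (4)·-1.1111 - (-2)·-3.0000 - (3.2)·-1.0000) / (13.2) = 0.5034
  γ = (11 - (-3.5)·-1.1111 - (-2.7)·0.5034 - (1.2)·-1.0000) / (9.4) = 1.0288
  δ = (-5 - (2)·-1.1111 - (2)·0.5034 - (3.4)·1.0288) / (10.4) = -0.7002
Iteration 2:
  α = (2 - (1)·0.5034 - (-1.9)·1.0288 - (-3.3)·-0.7002) / (7.2) = 0.1584
  β = (5 - (4)·0.1584 - (-2)·1.0288 - (3.2)·-0.7002) / (13.2) = 0.6564
  γ = (11 - (-3.5)·0.1584 - (-2.7)·0.6564 - (1.2)·-0.7002) / (9.4) = 1.5071
  δ = (-5 - (2)·0.1584 - (2)·0.6564 - (3.4)·1.5071) / (10.4) = -1.1302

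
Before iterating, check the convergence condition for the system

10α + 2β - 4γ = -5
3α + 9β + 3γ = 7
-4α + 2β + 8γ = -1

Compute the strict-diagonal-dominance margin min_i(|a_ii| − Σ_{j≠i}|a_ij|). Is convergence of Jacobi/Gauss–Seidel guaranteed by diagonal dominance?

2

row 1: |10| − (2+4) = 4
row 2: |9| − (3+3) = 3
row 3: |8| − (4+2) = 2
minimum over rows = 2 → strictly diagonally dominant (convergence guaranteed)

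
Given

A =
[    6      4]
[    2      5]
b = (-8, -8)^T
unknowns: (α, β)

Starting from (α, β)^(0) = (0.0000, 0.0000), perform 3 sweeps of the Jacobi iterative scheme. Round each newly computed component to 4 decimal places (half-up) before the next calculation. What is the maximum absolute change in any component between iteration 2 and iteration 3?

Iteration 1:
  α = (-8 - (4)·0.0000) / (6) = -1.3333
  β = (-8 - (2)·0.0000) / (5) = -1.6000
Iteration 2:
  α = (-8 - (4)·-1.6000) / (6) = -0.2667
  β = (-8 - (2)·-1.3333) / (5) = -1.0667
Iteration 3:
  α = (-8 - (4)·-1.0667) / (6) = -0.6222
  β = (-8 - (2)·-0.2667) / (5) = -1.4933
Change: (-0.3555, -0.4266) → max |·| = 0.4266

0.4266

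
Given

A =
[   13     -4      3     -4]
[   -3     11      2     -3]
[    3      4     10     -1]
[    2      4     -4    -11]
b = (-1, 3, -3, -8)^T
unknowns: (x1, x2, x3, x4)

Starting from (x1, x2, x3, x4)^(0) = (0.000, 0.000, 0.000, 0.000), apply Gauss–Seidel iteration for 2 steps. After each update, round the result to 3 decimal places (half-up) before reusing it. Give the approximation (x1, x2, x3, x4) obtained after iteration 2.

Iteration 1:
  x1 = (-1 - (-4)·0.000 - (3)·0.000 - (-4)·0.000) / (13) = -0.077
  x2 = (3 - (-3)·-0.077 - (2)·0.000 - (-3)·0.000) / (11) = 0.252
  x3 = (-3 - (3)·-0.077 - (4)·0.252 - (-1)·0.000) / (10) = -0.378
  x4 = (-8 - (2)·-0.077 - (4)·0.252 - (-4)·-0.378) / (-11) = 0.942
Iteration 2:
  x1 = (-1 - (-4)·0.252 - (3)·-0.378 - (-4)·0.942) / (13) = 0.378
  x2 = (3 - (-3)·0.378 - (2)·-0.378 - (-3)·0.942) / (11) = 0.701
  x3 = (-3 - (3)·0.378 - (4)·0.701 - (-1)·0.942) / (10) = -0.600
  x4 = (-8 - (2)·0.378 - (4)·0.701 - (-4)·-0.600) / (-11) = 1.269

(0.378, 0.701, -0.600, 1.269)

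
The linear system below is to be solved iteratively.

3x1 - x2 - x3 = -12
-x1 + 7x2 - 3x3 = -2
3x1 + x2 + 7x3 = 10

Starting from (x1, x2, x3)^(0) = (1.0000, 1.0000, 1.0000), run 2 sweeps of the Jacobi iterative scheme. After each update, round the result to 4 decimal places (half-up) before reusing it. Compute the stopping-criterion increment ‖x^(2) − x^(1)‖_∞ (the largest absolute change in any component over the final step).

Iteration 1:
  x1 = (-12 - (-1)·1.0000 - (-1)·1.0000) / (3) = -3.3333
  x2 = (-2 - (-1)·1.0000 - (-3)·1.0000) / (7) = 0.2857
  x3 = (10 - (3)·1.0000 - (1)·1.0000) / (7) = 0.8571
Iteration 2:
  x1 = (-12 - (-1)·0.2857 - (-1)·0.8571) / (3) = -3.6191
  x2 = (-2 - (-1)·-3.3333 - (-3)·0.8571) / (7) = -0.3946
  x3 = (10 - (3)·-3.3333 - (1)·0.2857) / (7) = 2.8163
Change: (-0.2858, -0.6803, 1.9592) → max |·| = 1.9592

1.9592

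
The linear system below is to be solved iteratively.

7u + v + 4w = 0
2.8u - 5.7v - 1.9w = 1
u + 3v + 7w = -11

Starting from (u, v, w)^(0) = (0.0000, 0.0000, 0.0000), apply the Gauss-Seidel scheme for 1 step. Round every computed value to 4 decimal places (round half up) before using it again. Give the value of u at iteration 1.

0.0000

Iteration 1:
  u = (0 - (1)·0.0000 - (4)·0.0000) / (7) = 0.0000
  v = (1 - (2.8)·0.0000 - (-1.9)·0.0000) / (-5.7) = -0.1754
  w = (-11 - (1)·0.0000 - (3)·-0.1754) / (7) = -1.4963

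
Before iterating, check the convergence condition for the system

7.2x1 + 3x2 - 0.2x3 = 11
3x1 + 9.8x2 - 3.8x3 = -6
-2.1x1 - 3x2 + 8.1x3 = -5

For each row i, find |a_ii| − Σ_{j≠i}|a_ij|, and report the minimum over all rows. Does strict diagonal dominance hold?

row 1: |7.2| − (3+0.2) = 4
row 2: |9.8| − (3+3.8) = 3
row 3: |8.1| − (2.1+3) = 3
minimum over rows = 3 → strictly diagonally dominant (convergence guaranteed)

3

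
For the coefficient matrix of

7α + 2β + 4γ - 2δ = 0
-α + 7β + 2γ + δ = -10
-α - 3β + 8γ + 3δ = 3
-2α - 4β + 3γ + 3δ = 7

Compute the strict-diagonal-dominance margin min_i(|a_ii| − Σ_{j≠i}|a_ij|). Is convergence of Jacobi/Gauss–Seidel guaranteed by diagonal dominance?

-6

row 1: |7| − (2+4+2) = -1
row 2: |7| − (1+2+1) = 3
row 3: |8| − (1+3+3) = 1
row 4: |3| − (2+4+3) = -6
minimum over rows = -6 → not strictly diagonally dominant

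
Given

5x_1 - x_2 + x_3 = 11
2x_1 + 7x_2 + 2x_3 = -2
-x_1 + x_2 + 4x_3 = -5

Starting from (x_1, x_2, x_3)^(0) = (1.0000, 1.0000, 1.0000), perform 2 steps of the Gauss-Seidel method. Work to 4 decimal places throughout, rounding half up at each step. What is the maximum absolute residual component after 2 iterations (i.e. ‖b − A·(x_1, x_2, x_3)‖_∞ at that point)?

Iteration 1:
  x_1 = (11 - (-1)·1.0000 - (1)·1.0000) / (5) = 2.2000
  x_2 = (-2 - (2)·2.2000 - (2)·1.0000) / (7) = -1.2000
  x_3 = (-5 - (-1)·2.2000 - (1)·-1.2000) / (4) = -0.4000
Iteration 2:
  x_1 = (11 - (-1)·-1.2000 - (1)·-0.4000) / (5) = 2.0400
  x_2 = (-2 - (2)·2.0400 - (2)·-0.4000) / (7) = -0.7543
  x_3 = (-5 - (-1)·2.0400 - (1)·-0.7543) / (4) = -0.5514
Residual b − A·x = (0.5971, 0.3029, -0.0001); ∞-norm = 0.5971

0.5971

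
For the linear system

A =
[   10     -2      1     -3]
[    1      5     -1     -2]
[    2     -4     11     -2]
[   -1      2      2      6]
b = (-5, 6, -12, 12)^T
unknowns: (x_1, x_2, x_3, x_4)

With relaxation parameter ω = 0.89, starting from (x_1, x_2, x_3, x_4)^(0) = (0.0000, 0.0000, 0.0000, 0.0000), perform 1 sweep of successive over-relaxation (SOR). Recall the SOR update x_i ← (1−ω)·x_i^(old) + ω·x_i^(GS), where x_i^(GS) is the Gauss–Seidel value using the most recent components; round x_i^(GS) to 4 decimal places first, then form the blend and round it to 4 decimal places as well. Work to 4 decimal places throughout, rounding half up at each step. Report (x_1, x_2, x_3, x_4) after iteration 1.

(-0.4450, 1.1472, -0.5276, 1.5302)

Iteration 1:
  x_1: GS value = (-5 - (-2)·0.0000 - (1)·0.0000 - (-3)·0.0000) / (10) = -0.5000;  x_1 ← (1−ω)·0.0000 + ω·-0.5000 = -0.4450
  x_2: GS value = (6 - (1)·-0.4450 - (-1)·0.0000 - (-2)·0.0000) / (5) = 1.2890;  x_2 ← (1−ω)·0.0000 + ω·1.2890 = 1.1472
  x_3: GS value = (-12 - (2)·-0.4450 - (-4)·1.1472 - (-2)·0.0000) / (11) = -0.5928;  x_3 ← (1−ω)·0.0000 + ω·-0.5928 = -0.5276
  x_4: GS value = (12 - (-1)·-0.4450 - (2)·1.1472 - (2)·-0.5276) / (6) = 1.7193;  x_4 ← (1−ω)·0.0000 + ω·1.7193 = 1.5302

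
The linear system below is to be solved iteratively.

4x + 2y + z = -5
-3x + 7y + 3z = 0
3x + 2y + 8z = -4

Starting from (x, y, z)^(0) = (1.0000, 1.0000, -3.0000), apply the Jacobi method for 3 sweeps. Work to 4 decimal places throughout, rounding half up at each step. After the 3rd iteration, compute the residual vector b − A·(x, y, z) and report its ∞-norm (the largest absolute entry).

Iteration 1:
  x = (-5 - (2)·1.0000 - (1)·-3.0000) / (4) = -1.0000
  y = (0 - (-3)·1.0000 - (3)·-3.0000) / (7) = 1.7143
  z = (-4 - (3)·1.0000 - (2)·1.0000) / (8) = -1.1250
Iteration 2:
  x = (-5 - (2)·1.7143 - (1)·-1.1250) / (4) = -1.8259
  y = (0 - (-3)·-1.0000 - (3)·-1.1250) / (7) = 0.0536
  z = (-4 - (3)·-1.0000 - (2)·1.7143) / (8) = -0.5536
Iteration 3:
  x = (-5 - (2)·0.0536 - (1)·-0.5536) / (4) = -1.1384
  y = (0 - (-3)·-1.8259 - (3)·-0.5536) / (7) = -0.5453
  z = (-4 - (3)·-1.8259 - (2)·0.0536) / (8) = 0.1713
Residual b − A·x = (0.4729, -0.1120, -0.8646); ∞-norm = 0.8646

0.8646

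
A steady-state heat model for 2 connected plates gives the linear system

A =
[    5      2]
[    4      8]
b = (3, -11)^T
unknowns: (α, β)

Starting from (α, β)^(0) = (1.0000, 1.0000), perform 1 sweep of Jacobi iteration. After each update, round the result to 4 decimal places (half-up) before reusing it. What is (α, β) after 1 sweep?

Iteration 1:
  α = (3 - (2)·1.0000) / (5) = 0.2000
  β = (-11 - (4)·1.0000) / (8) = -1.8750

(0.2000, -1.8750)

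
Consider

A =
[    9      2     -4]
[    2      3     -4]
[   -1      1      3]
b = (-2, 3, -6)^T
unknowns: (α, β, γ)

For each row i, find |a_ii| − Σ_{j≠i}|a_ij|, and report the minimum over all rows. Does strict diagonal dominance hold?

row 1: |9| − (2+4) = 3
row 2: |3| − (2+4) = -3
row 3: |3| − (1+1) = 1
minimum over rows = -3 → not strictly diagonally dominant

-3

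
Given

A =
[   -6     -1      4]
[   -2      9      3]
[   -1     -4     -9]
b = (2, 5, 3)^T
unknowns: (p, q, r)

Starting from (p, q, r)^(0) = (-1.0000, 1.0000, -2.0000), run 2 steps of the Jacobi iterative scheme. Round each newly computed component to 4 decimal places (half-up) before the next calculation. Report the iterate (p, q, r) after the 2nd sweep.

(-0.9445, 0.3704, -0.5741)

Iteration 1:
  p = (2 - (-1)·1.0000 - (4)·-2.0000) / (-6) = -1.8333
  q = (5 - (-2)·-1.0000 - (3)·-2.0000) / (9) = 1.0000
  r = (3 - (-1)·-1.0000 - (-4)·1.0000) / (-9) = -0.6667
Iteration 2:
  p = (2 - (-1)·1.0000 - (4)·-0.6667) / (-6) = -0.9445
  q = (5 - (-2)·-1.8333 - (3)·-0.6667) / (9) = 0.3704
  r = (3 - (-1)·-1.8333 - (-4)·1.0000) / (-9) = -0.5741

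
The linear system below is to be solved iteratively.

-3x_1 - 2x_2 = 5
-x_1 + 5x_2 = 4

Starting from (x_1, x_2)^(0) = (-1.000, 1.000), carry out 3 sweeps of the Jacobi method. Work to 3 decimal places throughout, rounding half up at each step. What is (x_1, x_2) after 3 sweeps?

Iteration 1:
  x_1 = (5 - (-2)·1.000) / (-3) = -2.333
  x_2 = (4 - (-1)·-1.000) / (5) = 0.600
Iteration 2:
  x_1 = (5 - (-2)·0.600) / (-3) = -2.067
  x_2 = (4 - (-1)·-2.333) / (5) = 0.333
Iteration 3:
  x_1 = (5 - (-2)·0.333) / (-3) = -1.889
  x_2 = (4 - (-1)·-2.067) / (5) = 0.387

(-1.889, 0.387)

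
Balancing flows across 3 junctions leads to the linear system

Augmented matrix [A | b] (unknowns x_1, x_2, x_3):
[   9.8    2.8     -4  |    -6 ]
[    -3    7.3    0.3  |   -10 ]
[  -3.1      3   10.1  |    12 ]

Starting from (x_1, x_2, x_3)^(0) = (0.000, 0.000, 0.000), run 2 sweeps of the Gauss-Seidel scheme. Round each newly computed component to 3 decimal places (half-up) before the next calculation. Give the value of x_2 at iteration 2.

Iteration 1:
  x_1 = (-6 - (2.8)·0.000 - (-4)·0.000) / (9.8) = -0.612
  x_2 = (-10 - (-3)·-0.612 - (0.3)·0.000) / (7.3) = -1.621
  x_3 = (12 - (-3.1)·-0.612 - (3)·-1.621) / (10.1) = 1.482
Iteration 2:
  x_1 = (-6 - (2.8)·-1.621 - (-4)·1.482) / (9.8) = 0.456
  x_2 = (-10 - (-3)·0.456 - (0.3)·1.482) / (7.3) = -1.243
  x_3 = (12 - (-3.1)·0.456 - (3)·-1.243) / (10.1) = 1.697

-1.243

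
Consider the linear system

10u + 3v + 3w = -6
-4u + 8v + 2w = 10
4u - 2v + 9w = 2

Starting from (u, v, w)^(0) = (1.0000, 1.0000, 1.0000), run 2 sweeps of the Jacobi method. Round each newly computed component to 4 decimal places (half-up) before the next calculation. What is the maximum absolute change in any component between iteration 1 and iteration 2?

Iteration 1:
  u = (-6 - (3)·1.0000 - (3)·1.0000) / (10) = -1.2000
  v = (10 - (-4)·1.0000 - (2)·1.0000) / (8) = 1.5000
  w = (2 - (4)·1.0000 - (-2)·1.0000) / (9) = 0.0000
Iteration 2:
  u = (-6 - (3)·1.5000 - (3)·0.0000) / (10) = -1.0500
  v = (10 - (-4)·-1.2000 - (2)·0.0000) / (8) = 0.6500
  w = (2 - (4)·-1.2000 - (-2)·1.5000) / (9) = 1.0889
Change: (0.1500, -0.8500, 1.0889) → max |·| = 1.0889

1.0889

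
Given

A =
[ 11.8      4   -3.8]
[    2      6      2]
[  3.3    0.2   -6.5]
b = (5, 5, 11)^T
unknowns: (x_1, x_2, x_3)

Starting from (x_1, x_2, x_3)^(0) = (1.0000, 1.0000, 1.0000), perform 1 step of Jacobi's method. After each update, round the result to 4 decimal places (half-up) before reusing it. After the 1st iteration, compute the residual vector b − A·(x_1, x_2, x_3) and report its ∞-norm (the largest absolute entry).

5.4938

Iteration 1:
  x_1 = (5 - (4)·1.0000 - (-3.8)·1.0000) / (11.8) = 0.4068
  x_2 = (5 - (2)·1.0000 - (2)·1.0000) / (6) = 0.1667
  x_3 = (11 - (3.3)·1.0000 - (0.2)·1.0000) / (-6.5) = -1.1538
Residual b − A·x = (-4.8515, 5.4938, 2.1245); ∞-norm = 5.4938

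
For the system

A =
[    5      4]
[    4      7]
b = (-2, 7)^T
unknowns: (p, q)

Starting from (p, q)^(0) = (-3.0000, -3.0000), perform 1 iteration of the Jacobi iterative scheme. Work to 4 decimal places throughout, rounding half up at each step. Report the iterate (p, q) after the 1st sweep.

Iteration 1:
  p = (-2 - (4)·-3.0000) / (5) = 2.0000
  q = (7 - (4)·-3.0000) / (7) = 2.7143

(2.0000, 2.7143)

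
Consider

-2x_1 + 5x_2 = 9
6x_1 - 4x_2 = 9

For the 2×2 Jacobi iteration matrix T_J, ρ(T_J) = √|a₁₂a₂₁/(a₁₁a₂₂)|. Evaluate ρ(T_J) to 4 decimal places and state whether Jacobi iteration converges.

1.9365

a₁₂a₂₁/(a₁₁a₂₂) = (5)·(6) / ((-2)·(-4)) = 3.750000
ρ = √|3.750000| = √3.750000 = 1.9365
ρ > 1, so Jacobi diverges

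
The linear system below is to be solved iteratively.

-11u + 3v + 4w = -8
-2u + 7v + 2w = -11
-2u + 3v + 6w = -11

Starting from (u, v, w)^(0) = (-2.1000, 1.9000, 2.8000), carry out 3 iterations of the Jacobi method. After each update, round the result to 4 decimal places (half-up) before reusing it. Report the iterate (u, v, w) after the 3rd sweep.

Iteration 1:
  u = (-8 - (3)·1.9000 - (4)·2.8000) / (-11) = 2.2636
  v = (-11 - (-2)·-2.1000 - (2)·2.8000) / (7) = -2.9714
  w = (-11 - (-2)·-2.1000 - (3)·1.9000) / (6) = -3.4833
Iteration 2:
  u = (-8 - (3)·-2.9714 - (4)·-3.4833) / (-11) = -1.3498
  v = (-11 - (-2)·2.2636 - (2)·-3.4833) / (7) = 0.0705
  w = (-11 - (-2)·2.2636 - (3)·-2.9714) / (6) = 0.4069
Iteration 3:
  u = (-8 - (3)·0.0705 - (4)·0.4069) / (-11) = 0.8945
  v = (-11 - (-2)·-1.3498 - (2)·0.4069) / (7) = -2.0733
  w = (-11 - (-2)·-1.3498 - (3)·0.0705) / (6) = -2.3185

(0.8945, -2.0733, -2.3185)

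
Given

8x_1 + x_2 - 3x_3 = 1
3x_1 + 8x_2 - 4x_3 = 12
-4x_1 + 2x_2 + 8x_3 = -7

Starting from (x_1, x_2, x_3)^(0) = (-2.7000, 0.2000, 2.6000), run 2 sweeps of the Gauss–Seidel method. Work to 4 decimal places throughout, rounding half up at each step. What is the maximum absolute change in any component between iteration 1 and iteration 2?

Iteration 1:
  x_1 = (1 - (1)·0.2000 - (-3)·2.6000) / (8) = 1.0750
  x_2 = (12 - (3)·1.0750 - (-4)·2.6000) / (8) = 2.3969
  x_3 = (-7 - (-4)·1.0750 - (2)·2.3969) / (8) = -0.9367
Iteration 2:
  x_1 = (1 - (1)·2.3969 - (-3)·-0.9367) / (8) = -0.5259
  x_2 = (12 - (3)·-0.5259 - (-4)·-0.9367) / (8) = 1.2289
  x_3 = (-7 - (-4)·-0.5259 - (2)·1.2289) / (8) = -1.4452
Change: (-1.6009, -1.1680, -0.5085) → max |·| = 1.6009

1.6009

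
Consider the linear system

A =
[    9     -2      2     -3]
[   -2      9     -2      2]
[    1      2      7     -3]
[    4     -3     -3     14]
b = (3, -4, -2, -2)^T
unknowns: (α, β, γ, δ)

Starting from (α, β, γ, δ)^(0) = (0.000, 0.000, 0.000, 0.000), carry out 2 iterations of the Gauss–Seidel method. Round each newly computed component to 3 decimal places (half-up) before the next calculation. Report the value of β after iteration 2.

-0.374

Iteration 1:
  α = (3 - (-2)·0.000 - (2)·0.000 - (-3)·0.000) / (9) = 0.333
  β = (-4 - (-2)·0.333 - (-2)·0.000 - (2)·0.000) / (9) = -0.370
  γ = (-2 - (1)·0.333 - (2)·-0.370 - (-3)·0.000) / (7) = -0.228
  δ = (-2 - (4)·0.333 - (-3)·-0.370 - (-3)·-0.228) / (14) = -0.366
Iteration 2:
  α = (3 - (-2)·-0.370 - (2)·-0.228 - (-3)·-0.366) / (9) = 0.180
  β = (-4 - (-2)·0.180 - (-2)·-0.228 - (2)·-0.366) / (9) = -0.374
  γ = (-2 - (1)·0.180 - (2)·-0.374 - (-3)·-0.366) / (7) = -0.361
  δ = (-2 - (4)·0.180 - (-3)·-0.374 - (-3)·-0.361) / (14) = -0.352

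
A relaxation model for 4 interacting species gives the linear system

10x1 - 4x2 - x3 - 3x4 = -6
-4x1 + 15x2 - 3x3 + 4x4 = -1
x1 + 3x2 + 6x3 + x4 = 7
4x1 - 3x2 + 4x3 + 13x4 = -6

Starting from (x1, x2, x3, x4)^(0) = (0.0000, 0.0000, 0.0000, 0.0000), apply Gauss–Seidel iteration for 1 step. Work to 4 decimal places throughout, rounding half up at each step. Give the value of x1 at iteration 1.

Iteration 1:
  x1 = (-6 - (-4)·0.0000 - (-1)·0.0000 - (-3)·0.0000) / (10) = -0.6000
  x2 = (-1 - (-4)·-0.6000 - (-3)·0.0000 - (4)·0.0000) / (15) = -0.2267
  x3 = (7 - (1)·-0.6000 - (3)·-0.2267 - (1)·0.0000) / (6) = 1.3800
  x4 = (-6 - (4)·-0.6000 - (-3)·-0.2267 - (4)·1.3800) / (13) = -0.7539

-0.6000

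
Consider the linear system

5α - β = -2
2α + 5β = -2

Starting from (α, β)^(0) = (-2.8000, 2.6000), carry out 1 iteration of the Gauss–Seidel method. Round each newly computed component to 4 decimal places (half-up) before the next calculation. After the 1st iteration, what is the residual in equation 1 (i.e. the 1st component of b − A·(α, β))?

-3.0480

Iteration 1:
  α = (-2 - (-1)·2.6000) / (5) = 0.1200
  β = (-2 - (2)·0.1200) / (5) = -0.4480
Residual b − A·x = (-3.0480, 0.0000)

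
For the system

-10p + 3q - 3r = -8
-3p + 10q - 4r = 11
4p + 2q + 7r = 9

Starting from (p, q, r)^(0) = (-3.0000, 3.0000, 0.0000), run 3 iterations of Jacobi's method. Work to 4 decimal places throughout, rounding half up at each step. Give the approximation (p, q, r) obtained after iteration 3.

(1.4630, 1.2680, 0.4567)

Iteration 1:
  p = (-8 - (3)·3.0000 - (-3)·0.0000) / (-10) = 1.7000
  q = (11 - (-3)·-3.0000 - (-4)·0.0000) / (10) = 0.2000
  r = (9 - (4)·-3.0000 - (2)·3.0000) / (7) = 2.1429
Iteration 2:
  p = (-8 - (3)·0.2000 - (-3)·2.1429) / (-10) = 0.2171
  q = (11 - (-3)·1.7000 - (-4)·2.1429) / (10) = 2.4672
  r = (9 - (4)·1.7000 - (2)·0.2000) / (7) = 0.2571
Iteration 3:
  p = (-8 - (3)·2.4672 - (-3)·0.2571) / (-10) = 1.4630
  q = (11 - (-3)·0.2171 - (-4)·0.2571) / (10) = 1.2680
  r = (9 - (4)·0.2171 - (2)·2.4672) / (7) = 0.4567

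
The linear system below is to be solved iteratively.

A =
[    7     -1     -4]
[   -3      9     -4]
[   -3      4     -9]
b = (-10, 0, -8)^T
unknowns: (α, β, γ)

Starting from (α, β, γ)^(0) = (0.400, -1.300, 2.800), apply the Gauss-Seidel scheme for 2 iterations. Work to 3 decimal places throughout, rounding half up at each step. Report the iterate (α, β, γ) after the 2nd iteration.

(-0.426, 0.500, 1.253)

Iteration 1:
  α = (-10 - (-1)·-1.300 - (-4)·2.800) / (7) = -0.014
  β = (0 - (-3)·-0.014 - (-4)·2.800) / (9) = 1.240
  γ = (-8 - (-3)·-0.014 - (4)·1.240) / (-9) = 1.445
Iteration 2:
  α = (-10 - (-1)·1.240 - (-4)·1.445) / (7) = -0.426
  β = (0 - (-3)·-0.426 - (-4)·1.445) / (9) = 0.500
  γ = (-8 - (-3)·-0.426 - (4)·0.500) / (-9) = 1.253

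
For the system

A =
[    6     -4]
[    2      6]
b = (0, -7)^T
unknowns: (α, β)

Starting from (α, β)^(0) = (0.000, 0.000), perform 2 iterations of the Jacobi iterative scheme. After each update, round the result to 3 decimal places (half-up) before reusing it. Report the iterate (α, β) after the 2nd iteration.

Iteration 1:
  α = (0 - (-4)·0.000) / (6) = 0.000
  β = (-7 - (2)·0.000) / (6) = -1.167
Iteration 2:
  α = (0 - (-4)·-1.167) / (6) = -0.778
  β = (-7 - (2)·0.000) / (6) = -1.167

(-0.778, -1.167)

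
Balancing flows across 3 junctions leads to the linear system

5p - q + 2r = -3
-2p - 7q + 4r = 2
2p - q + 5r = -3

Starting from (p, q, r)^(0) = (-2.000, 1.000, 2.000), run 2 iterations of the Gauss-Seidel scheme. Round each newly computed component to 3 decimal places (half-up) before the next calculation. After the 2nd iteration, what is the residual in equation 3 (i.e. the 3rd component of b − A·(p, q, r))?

Iteration 1:
  p = (-3 - (-1)·1.000 - (2)·2.000) / (5) = -1.200
  q = (2 - (-2)·-1.200 - (4)·2.000) / (-7) = 1.200
  r = (-3 - (2)·-1.200 - (-1)·1.200) / (5) = 0.120
Iteration 2:
  p = (-3 - (-1)·1.200 - (2)·0.120) / (5) = -0.408
  q = (2 - (-2)·-0.408 - (4)·0.120) / (-7) = -0.101
  r = (-3 - (2)·-0.408 - (-1)·-0.101) / (5) = -0.457
Residual b − A·x = (-0.147, 2.305, 0.000)

0.000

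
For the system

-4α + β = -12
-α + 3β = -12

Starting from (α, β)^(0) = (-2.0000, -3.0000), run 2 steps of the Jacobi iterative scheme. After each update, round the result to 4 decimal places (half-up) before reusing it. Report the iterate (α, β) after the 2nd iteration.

Iteration 1:
  α = (-12 - (1)·-3.0000) / (-4) = 2.2500
  β = (-12 - (-1)·-2.0000) / (3) = -4.6667
Iteration 2:
  α = (-12 - (1)·-4.6667) / (-4) = 1.8333
  β = (-12 - (-1)·2.2500) / (3) = -3.2500

(1.8333, -3.2500)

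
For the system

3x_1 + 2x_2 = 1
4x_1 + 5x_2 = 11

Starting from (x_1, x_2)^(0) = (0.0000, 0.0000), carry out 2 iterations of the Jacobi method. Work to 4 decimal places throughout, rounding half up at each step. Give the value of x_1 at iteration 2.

Iteration 1:
  x_1 = (1 - (2)·0.0000) / (3) = 0.3333
  x_2 = (11 - (4)·0.0000) / (5) = 2.2000
Iteration 2:
  x_1 = (1 - (2)·2.2000) / (3) = -1.1333
  x_2 = (11 - (4)·0.3333) / (5) = 1.9334

-1.1333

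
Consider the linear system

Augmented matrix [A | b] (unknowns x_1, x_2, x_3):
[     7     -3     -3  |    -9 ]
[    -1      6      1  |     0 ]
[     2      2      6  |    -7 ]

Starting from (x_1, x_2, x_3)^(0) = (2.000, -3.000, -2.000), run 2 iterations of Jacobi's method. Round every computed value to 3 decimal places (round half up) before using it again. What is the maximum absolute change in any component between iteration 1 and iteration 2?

2.072

Iteration 1:
  x_1 = (-9 - (-3)·-3.000 - (-3)·-2.000) / (7) = -3.429
  x_2 = (0 - (-1)·2.000 - (1)·-2.000) / (6) = 0.667
  x_3 = (-7 - (2)·2.000 - (2)·-3.000) / (6) = -0.833
Iteration 2:
  x_1 = (-9 - (-3)·0.667 - (-3)·-0.833) / (7) = -1.357
  x_2 = (0 - (-1)·-3.429 - (1)·-0.833) / (6) = -0.433
  x_3 = (-7 - (2)·-3.429 - (2)·0.667) / (6) = -0.246
Change: (2.072, -1.100, 0.587) → max |·| = 2.072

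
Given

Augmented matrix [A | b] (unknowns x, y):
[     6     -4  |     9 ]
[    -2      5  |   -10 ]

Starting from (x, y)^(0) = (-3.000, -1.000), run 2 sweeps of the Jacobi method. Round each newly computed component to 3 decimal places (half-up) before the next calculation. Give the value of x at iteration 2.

Iteration 1:
  x = (9 - (-4)·-1.000) / (6) = 0.833
  y = (-10 - (-2)·-3.000) / (5) = -3.200
Iteration 2:
  x = (9 - (-4)·-3.200) / (6) = -0.633
  y = (-10 - (-2)·0.833) / (5) = -1.667

-0.633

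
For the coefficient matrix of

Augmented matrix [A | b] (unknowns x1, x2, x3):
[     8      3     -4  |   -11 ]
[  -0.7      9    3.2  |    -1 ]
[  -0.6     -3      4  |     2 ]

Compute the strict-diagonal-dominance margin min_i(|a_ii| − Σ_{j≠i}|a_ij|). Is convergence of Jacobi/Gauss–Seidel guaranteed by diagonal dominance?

row 1: |8| − (3+4) = 1
row 2: |9| − (0.7+3.2) = 5.1
row 3: |4| − (0.6+3) = 0.4
minimum over rows = 0.4 → strictly diagonally dominant (convergence guaranteed)

0.4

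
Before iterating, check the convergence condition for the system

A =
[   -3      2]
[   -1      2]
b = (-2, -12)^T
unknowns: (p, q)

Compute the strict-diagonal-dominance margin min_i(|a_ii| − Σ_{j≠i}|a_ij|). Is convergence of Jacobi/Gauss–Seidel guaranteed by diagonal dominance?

1

row 1: |-3| − (2) = 1
row 2: |2| − (1) = 1
minimum over rows = 1 → strictly diagonally dominant (convergence guaranteed)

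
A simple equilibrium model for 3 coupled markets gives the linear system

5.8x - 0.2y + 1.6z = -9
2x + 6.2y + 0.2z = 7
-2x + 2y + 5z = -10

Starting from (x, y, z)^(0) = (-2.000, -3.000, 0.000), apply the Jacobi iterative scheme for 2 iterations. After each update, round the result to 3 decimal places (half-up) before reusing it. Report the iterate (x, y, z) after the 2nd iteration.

Iteration 1:
  x = (-9 - (-0.2)·-3.000 - (1.6)·0.000) / (5.8) = -1.655
  y = (7 - (2)·-2.000 - (0.2)·0.000) / (6.2) = 1.774
  z = (-10 - (-2)·-2.000 - (2)·-3.000) / (5) = -1.600
Iteration 2:
  x = (-9 - (-0.2)·1.774 - (1.6)·-1.600) / (5.8) = -1.049
  y = (7 - (2)·-1.655 - (0.2)·-1.600) / (6.2) = 1.715
  z = (-10 - (-2)·-1.655 - (2)·1.774) / (5) = -3.372

(-1.049, 1.715, -3.372)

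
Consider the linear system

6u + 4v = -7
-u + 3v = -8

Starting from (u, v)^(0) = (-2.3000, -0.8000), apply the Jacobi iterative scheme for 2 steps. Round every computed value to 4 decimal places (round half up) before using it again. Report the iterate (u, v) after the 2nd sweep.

(1.1222, -2.8778)

Iteration 1:
  u = (-7 - (4)·-0.8000) / (6) = -0.6333
  v = (-8 - (-1)·-2.3000) / (3) = -3.4333
Iteration 2:
  u = (-7 - (4)·-3.4333) / (6) = 1.1222
  v = (-8 - (-1)·-0.6333) / (3) = -2.8778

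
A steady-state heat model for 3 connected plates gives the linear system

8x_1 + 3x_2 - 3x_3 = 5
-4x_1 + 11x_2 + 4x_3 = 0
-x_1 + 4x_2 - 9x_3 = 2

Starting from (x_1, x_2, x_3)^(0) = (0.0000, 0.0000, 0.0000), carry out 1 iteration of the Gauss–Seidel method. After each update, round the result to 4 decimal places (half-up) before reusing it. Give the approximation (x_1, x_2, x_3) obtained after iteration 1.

(0.6250, 0.2273, -0.1906)

Iteration 1:
  x_1 = (5 - (3)·0.0000 - (-3)·0.0000) / (8) = 0.6250
  x_2 = (0 - (-4)·0.6250 - (4)·0.0000) / (11) = 0.2273
  x_3 = (2 - (-1)·0.6250 - (4)·0.2273) / (-9) = -0.1906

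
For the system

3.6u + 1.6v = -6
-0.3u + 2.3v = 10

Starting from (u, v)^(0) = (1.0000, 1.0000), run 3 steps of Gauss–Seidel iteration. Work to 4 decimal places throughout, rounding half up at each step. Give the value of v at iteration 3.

3.9047

Iteration 1:
  u = (-6 - (1.6)·1.0000) / (3.6) = -2.1111
  v = (10 - (-0.3)·-2.1111) / (2.3) = 4.0725
Iteration 2:
  u = (-6 - (1.6)·4.0725) / (3.6) = -3.4767
  v = (10 - (-0.3)·-3.4767) / (2.3) = 3.8943
Iteration 3:
  u = (-6 - (1.6)·3.8943) / (3.6) = -3.3975
  v = (10 - (-0.3)·-3.3975) / (2.3) = 3.9047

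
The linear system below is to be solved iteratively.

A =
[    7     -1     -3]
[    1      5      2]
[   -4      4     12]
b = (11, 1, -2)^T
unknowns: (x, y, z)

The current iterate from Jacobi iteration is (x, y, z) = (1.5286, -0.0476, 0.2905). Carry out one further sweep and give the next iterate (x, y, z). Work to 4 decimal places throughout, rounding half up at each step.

(1.6891, -0.2219, 0.3587)

One sweep:
  x = (11 - (-1)·-0.0476 - (-3)·0.2905) / (7) = 1.6891
  y = (1 - (1)·1.5286 - (2)·0.2905) / (5) = -0.2219
  z = (-2 - (-4)·1.5286 - (4)·-0.0476) / (12) = 0.3587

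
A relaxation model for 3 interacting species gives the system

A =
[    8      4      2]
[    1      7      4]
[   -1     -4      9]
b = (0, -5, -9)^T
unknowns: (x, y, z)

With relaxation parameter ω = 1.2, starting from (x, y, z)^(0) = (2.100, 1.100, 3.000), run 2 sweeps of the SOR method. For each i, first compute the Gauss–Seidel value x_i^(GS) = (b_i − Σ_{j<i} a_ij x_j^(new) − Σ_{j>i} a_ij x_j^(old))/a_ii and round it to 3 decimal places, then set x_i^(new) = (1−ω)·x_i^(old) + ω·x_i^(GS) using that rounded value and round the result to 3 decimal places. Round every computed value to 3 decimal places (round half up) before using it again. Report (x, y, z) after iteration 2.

(3.139, 1.601, 0.783)

Iteration 1:
  x: GS value = (0 - (4)·1.100 - (2)·3.000) / (8) = -1.300;  x ← (1−ω)·2.100 + ω·-1.300 = -1.980
  y: GS value = (-5 - (1)·-1.980 - (4)·3.000) / (7) = -2.146;  y ← (1−ω)·1.100 + ω·-2.146 = -2.795
  z: GS value = (-9 - (-1)·-1.980 - (-4)·-2.795) / (9) = -2.462;  z ← (1−ω)·3.000 + ω·-2.462 = -3.554
Iteration 2:
  x: GS value = (0 - (4)·-2.795 - (2)·-3.554) / (8) = 2.286;  x ← (1−ω)·-1.980 + ω·2.286 = 3.139
  y: GS value = (-5 - (1)·3.139 - (4)·-3.554) / (7) = 0.868;  y ← (1−ω)·-2.795 + ω·0.868 = 1.601
  z: GS value = (-9 - (-1)·3.139 - (-4)·1.601) / (9) = 0.060;  z ← (1−ω)·-3.554 + ω·0.060 = 0.783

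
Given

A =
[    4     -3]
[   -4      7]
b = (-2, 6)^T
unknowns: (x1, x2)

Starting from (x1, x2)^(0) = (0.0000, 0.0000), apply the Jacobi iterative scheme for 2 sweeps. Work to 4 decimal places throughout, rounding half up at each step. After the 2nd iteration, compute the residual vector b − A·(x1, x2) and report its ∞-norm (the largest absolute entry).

Iteration 1:
  x1 = (-2 - (-3)·0.0000) / (4) = -0.5000
  x2 = (6 - (-4)·0.0000) / (7) = 0.8571
Iteration 2:
  x1 = (-2 - (-3)·0.8571) / (4) = 0.1428
  x2 = (6 - (-4)·-0.5000) / (7) = 0.5714
Residual b − A·x = (-0.8570, 2.5714); ∞-norm = 2.5714

2.5714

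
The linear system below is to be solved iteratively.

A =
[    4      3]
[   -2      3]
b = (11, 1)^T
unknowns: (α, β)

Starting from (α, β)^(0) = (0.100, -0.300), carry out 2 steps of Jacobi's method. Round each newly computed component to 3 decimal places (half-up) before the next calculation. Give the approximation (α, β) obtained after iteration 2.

Iteration 1:
  α = (11 - (3)·-0.300) / (4) = 2.975
  β = (1 - (-2)·0.100) / (3) = 0.400
Iteration 2:
  α = (11 - (3)·0.400) / (4) = 2.450
  β = (1 - (-2)·2.975) / (3) = 2.317

(2.450, 2.317)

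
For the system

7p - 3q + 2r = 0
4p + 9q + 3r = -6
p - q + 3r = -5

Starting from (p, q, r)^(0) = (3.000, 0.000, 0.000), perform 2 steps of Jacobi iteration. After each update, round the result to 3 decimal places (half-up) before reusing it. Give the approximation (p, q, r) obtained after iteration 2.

Iteration 1:
  p = (0 - (-3)·0.000 - (2)·0.000) / (7) = 0.000
  q = (-6 - (4)·3.000 - (3)·0.000) / (9) = -2.000
  r = (-5 - (1)·3.000 - (-1)·0.000) / (3) = -2.667
Iteration 2:
  p = (0 - (-3)·-2.000 - (2)·-2.667) / (7) = -0.095
  q = (-6 - (4)·0.000 - (3)·-2.667) / (9) = 0.222
  r = (-5 - (1)·0.000 - (-1)·-2.000) / (3) = -2.333

(-0.095, 0.222, -2.333)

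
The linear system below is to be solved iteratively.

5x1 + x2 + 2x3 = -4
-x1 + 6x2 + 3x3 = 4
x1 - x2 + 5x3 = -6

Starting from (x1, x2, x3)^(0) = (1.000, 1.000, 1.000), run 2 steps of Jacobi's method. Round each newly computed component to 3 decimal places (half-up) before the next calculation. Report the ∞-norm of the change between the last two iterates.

Iteration 1:
  x1 = (-4 - (1)·1.000 - (2)·1.000) / (5) = -1.400
  x2 = (4 - (-1)·1.000 - (3)·1.000) / (6) = 0.333
  x3 = (-6 - (1)·1.000 - (-1)·1.000) / (5) = -1.200
Iteration 2:
  x1 = (-4 - (1)·0.333 - (2)·-1.200) / (5) = -0.387
  x2 = (4 - (-1)·-1.400 - (3)·-1.200) / (6) = 1.033
  x3 = (-6 - (1)·-1.400 - (-1)·0.333) / (5) = -0.853
Change: (1.013, 0.700, 0.347) → max |·| = 1.013

1.013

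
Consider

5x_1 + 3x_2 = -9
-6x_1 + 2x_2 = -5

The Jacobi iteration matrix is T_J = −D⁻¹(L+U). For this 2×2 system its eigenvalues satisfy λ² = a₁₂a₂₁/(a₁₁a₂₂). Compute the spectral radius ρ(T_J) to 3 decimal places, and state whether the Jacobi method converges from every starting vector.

a₁₂a₂₁/(a₁₁a₂₂) = (3)·(-6) / ((5)·(2)) = -1.800000
ρ = √|-1.800000| = √1.800000 = 1.342
ρ > 1, so Jacobi diverges

1.342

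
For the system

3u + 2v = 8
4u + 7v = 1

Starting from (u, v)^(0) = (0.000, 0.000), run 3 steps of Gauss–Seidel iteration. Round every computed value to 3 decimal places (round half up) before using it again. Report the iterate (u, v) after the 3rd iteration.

Iteration 1:
  u = (8 - (2)·0.000) / (3) = 2.667
  v = (1 - (4)·2.667) / (7) = -1.381
Iteration 2:
  u = (8 - (2)·-1.381) / (3) = 3.587
  v = (1 - (4)·3.587) / (7) = -1.907
Iteration 3:
  u = (8 - (2)·-1.907) / (3) = 3.938
  v = (1 - (4)·3.938) / (7) = -2.107

(3.938, -2.107)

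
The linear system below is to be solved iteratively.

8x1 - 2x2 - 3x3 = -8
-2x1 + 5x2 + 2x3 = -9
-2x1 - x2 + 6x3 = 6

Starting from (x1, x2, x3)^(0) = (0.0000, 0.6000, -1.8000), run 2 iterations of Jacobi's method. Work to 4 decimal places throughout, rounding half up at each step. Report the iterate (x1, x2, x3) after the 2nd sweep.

Iteration 1:
  x1 = (-8 - (-2)·0.6000 - (-3)·-1.8000) / (8) = -1.5250
  x2 = (-9 - (-2)·0.0000 - (2)·-1.8000) / (5) = -1.0800
  x3 = (6 - (-2)·0.0000 - (-1)·0.6000) / (6) = 1.1000
Iteration 2:
  x1 = (-8 - (-2)·-1.0800 - (-3)·1.1000) / (8) = -0.8575
  x2 = (-9 - (-2)·-1.5250 - (2)·1.1000) / (5) = -2.8500
  x3 = (6 - (-2)·-1.5250 - (-1)·-1.0800) / (6) = 0.3117

(-0.8575, -2.8500, 0.3117)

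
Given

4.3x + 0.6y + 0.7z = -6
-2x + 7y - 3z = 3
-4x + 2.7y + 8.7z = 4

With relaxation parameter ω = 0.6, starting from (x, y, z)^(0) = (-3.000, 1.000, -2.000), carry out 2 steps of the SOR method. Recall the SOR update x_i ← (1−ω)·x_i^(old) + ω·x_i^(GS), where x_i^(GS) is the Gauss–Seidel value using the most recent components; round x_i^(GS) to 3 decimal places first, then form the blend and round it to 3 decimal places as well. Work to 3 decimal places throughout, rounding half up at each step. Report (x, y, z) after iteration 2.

Iteration 1:
  x: GS value = (-6 - (0.6)·1.000 - (0.7)·-2.000) / (4.3) = -1.209;  x ← (1−ω)·-3.000 + ω·-1.209 = -1.925
  y: GS value = (3 - (-2)·-1.925 - (-3)·-2.000) / (7) = -0.979;  y ← (1−ω)·1.000 + ω·-0.979 = -0.187
  z: GS value = (4 - (-4)·-1.925 - (2.7)·-0.187) / (8.7) = -0.367;  z ← (1−ω)·-2.000 + ω·-0.367 = -1.020
Iteration 2:
  x: GS value = (-6 - (0.6)·-0.187 - (0.7)·-1.020) / (4.3) = -1.203;  x ← (1−ω)·-1.925 + ω·-1.203 = -1.492
  y: GS value = (3 - (-2)·-1.492 - (-3)·-1.020) / (7) = -0.435;  y ← (1−ω)·-0.187 + ω·-0.435 = -0.336
  z: GS value = (4 - (-4)·-1.492 - (2.7)·-0.336) / (8.7) = -0.122;  z ← (1−ω)·-1.020 + ω·-0.122 = -0.481

(-1.492, -0.336, -0.481)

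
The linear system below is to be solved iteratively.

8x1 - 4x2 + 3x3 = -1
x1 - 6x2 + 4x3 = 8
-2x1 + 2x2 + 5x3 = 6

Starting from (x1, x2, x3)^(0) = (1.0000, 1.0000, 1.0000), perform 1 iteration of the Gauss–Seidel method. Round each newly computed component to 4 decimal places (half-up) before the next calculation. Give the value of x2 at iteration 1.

Iteration 1:
  x1 = (-1 - (-4)·1.0000 - (3)·1.0000) / (8) = 0.0000
  x2 = (8 - (1)·0.0000 - (4)·1.0000) / (-6) = -0.6667
  x3 = (6 - (-2)·0.0000 - (2)·-0.6667) / (5) = 1.4667

-0.6667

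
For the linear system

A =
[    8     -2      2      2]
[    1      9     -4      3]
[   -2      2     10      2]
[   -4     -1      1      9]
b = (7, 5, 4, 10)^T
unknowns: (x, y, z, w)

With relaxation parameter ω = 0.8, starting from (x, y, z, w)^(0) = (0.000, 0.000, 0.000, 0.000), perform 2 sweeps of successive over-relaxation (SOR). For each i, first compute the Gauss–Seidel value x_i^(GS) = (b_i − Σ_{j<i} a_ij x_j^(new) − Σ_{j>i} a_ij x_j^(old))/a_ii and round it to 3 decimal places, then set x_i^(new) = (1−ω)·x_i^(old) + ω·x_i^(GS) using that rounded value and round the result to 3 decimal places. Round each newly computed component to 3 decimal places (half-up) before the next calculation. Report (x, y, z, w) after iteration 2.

(0.614, 0.295, 0.263, 1.338)

Iteration 1:
  x: GS value = (7 - (-2)·0.000 - (2)·0.000 - (2)·0.000) / (8) = 0.875;  x ← (1−ω)·0.000 + ω·0.875 = 0.700
  y: GS value = (5 - (1)·0.700 - (-4)·0.000 - (3)·0.000) / (9) = 0.478;  y ← (1−ω)·0.000 + ω·0.478 = 0.382
  z: GS value = (4 - (-2)·0.700 - (2)·0.382 - (2)·0.000) / (10) = 0.464;  z ← (1−ω)·0.000 + ω·0.464 = 0.371
  w: GS value = (10 - (-4)·0.700 - (-1)·0.382 - (1)·0.371) / (9) = 1.423;  w ← (1−ω)·0.000 + ω·1.423 = 1.138
Iteration 2:
  x: GS value = (7 - (-2)·0.382 - (2)·0.371 - (2)·1.138) / (8) = 0.593;  x ← (1−ω)·0.700 + ω·0.593 = 0.614
  y: GS value = (5 - (1)·0.614 - (-4)·0.371 - (3)·1.138) / (9) = 0.273;  y ← (1−ω)·0.382 + ω·0.273 = 0.295
  z: GS value = (4 - (-2)·0.614 - (2)·0.295 - (2)·1.138) / (10) = 0.236;  z ← (1−ω)·0.371 + ω·0.236 = 0.263
  w: GS value = (10 - (-4)·0.614 - (-1)·0.295 - (1)·0.263) / (9) = 1.388;  w ← (1−ω)·1.138 + ω·1.388 = 1.338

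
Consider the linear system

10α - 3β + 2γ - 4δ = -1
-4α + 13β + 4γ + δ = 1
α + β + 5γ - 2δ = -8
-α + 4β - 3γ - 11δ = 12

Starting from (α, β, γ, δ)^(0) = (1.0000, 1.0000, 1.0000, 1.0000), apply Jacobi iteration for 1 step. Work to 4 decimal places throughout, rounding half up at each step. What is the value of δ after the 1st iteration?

-1.0909

Iteration 1:
  α = (-1 - (-3)·1.0000 - (2)·1.0000 - (-4)·1.0000) / (10) = 0.4000
  β = (1 - (-4)·1.0000 - (4)·1.0000 - (1)·1.0000) / (13) = 0.0000
  γ = (-8 - (1)·1.0000 - (1)·1.0000 - (-2)·1.0000) / (5) = -1.6000
  δ = (12 - (-1)·1.0000 - (4)·1.0000 - (-3)·1.0000) / (-11) = -1.0909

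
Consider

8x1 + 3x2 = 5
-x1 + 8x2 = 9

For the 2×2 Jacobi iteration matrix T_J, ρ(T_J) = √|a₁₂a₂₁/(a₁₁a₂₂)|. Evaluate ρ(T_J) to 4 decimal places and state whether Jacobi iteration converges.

0.2165

a₁₂a₂₁/(a₁₁a₂₂) = (3)·(-1) / ((8)·(8)) = -0.046875
ρ = √|-0.046875| = √0.046875 = 0.2165
ρ < 1, so Jacobi converges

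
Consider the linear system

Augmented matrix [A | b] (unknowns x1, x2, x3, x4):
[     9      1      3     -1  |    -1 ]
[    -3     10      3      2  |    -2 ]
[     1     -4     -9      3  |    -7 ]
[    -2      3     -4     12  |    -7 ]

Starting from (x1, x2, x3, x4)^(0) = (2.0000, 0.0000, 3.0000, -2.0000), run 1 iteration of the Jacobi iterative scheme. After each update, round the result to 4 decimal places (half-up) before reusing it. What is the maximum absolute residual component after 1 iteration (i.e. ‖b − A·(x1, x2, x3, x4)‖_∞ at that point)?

17.0334

Iteration 1:
  x1 = (-1 - (1)·0.0000 - (3)·3.0000 - (-1)·-2.0000) / (9) = -1.3333
  x2 = (-2 - (-3)·2.0000 - (3)·3.0000 - (2)·-2.0000) / (10) = -0.1000
  x3 = (-7 - (1)·2.0000 - (-4)·0.0000 - (3)·-2.0000) / (-9) = 0.3333
  x4 = (-7 - (-2)·2.0000 - (3)·0.0000 - (-4)·3.0000) / (12) = 0.7500
Residual b − A·x = (10.8498, -7.4998, -5.3170, -17.0334); ∞-norm = 17.0334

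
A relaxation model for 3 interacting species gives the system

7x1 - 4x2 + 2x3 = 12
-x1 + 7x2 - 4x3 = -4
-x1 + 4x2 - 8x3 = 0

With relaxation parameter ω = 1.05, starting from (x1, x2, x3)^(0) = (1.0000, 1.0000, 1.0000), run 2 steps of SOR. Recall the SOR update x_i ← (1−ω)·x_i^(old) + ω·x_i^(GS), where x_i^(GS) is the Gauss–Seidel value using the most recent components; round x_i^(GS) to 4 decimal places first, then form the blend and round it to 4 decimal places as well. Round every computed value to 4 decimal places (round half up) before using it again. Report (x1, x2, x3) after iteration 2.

Iteration 1:
  x1: GS value = (12 - (-4)·1.0000 - (2)·1.0000) / (7) = 2.0000;  x1 ← (1−ω)·1.0000 + ω·2.0000 = 2.0500
  x2: GS value = (-4 - (-1)·2.0500 - (-4)·1.0000) / (7) = 0.2929;  x2 ← (1−ω)·1.0000 + ω·0.2929 = 0.2575
  x3: GS value = (0 - (-1)·2.0500 - (4)·0.2575) / (-8) = -0.1275;  x3 ← (1−ω)·1.0000 + ω·-0.1275 = -0.1839
Iteration 2:
  x1: GS value = (12 - (-4)·0.2575 - (2)·-0.1839) / (7) = 1.9140;  x1 ← (1−ω)·2.0500 + ω·1.9140 = 1.9072
  x2: GS value = (-4 - (-1)·1.9072 - (-4)·-0.1839) / (7) = -0.4041;  x2 ← (1−ω)·0.2575 + ω·-0.4041 = -0.4372
  x3: GS value = (0 - (-1)·1.9072 - (4)·-0.4372) / (-8) = -0.4570;  x3 ← (1−ω)·-0.1839 + ω·-0.4570 = -0.4707

(1.9072, -0.4372, -0.4707)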